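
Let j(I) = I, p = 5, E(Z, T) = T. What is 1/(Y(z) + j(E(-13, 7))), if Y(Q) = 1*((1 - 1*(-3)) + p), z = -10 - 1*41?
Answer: 1/16 ≈ 0.062500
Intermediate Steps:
z = -51 (z = -10 - 41 = -51)
Y(Q) = 9 (Y(Q) = 1*((1 - 1*(-3)) + 5) = 1*((1 + 3) + 5) = 1*(4 + 5) = 1*9 = 9)
1/(Y(z) + j(E(-13, 7))) = 1/(9 + 7) = 1/16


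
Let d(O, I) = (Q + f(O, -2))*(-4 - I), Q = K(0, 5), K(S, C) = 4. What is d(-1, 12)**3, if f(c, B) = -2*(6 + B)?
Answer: 262144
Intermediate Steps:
f(c, B) = -12 - 2*B
Q = 4
d(O, I) = 16 + 4*I (d(O, I) = (4 + (-12 - 2*(-2)))*(-4 - I) = (4 + (-12 + 4))*(-4 - I) = (4 - 8)*(-4 - I) = -4*(-4 - I) = 16 + 4*I)
d(-1, 12)**3 = (16 + 4*12)**3 = (16 + 48)**3 = 64**3 = 262144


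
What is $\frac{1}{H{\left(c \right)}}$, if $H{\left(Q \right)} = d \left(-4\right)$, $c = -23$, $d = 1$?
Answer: $- \frac{1}{4} \approx -0.25$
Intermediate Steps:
$H{\left(Q \right)} = -4$ ($H{\left(Q \right)} = 1 \left(-4\right) = -4$)
$\frac{1}{H{\left(c \right)}} = \frac{1}{-4} = - \frac{1}{4}$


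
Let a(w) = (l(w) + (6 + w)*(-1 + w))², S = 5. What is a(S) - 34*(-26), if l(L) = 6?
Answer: 3384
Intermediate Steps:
a(w) = (6 + (-1 + w)*(6 + w))² (a(w) = (6 + (6 + w)*(-1 + w))² = (6 + (-1 + w)*(6 + w))²)
a(S) - 34*(-26) = 5²*(5 + 5)² - 34*(-26) = 25*10² + 884 = 25*100 + 884 = 2500 + 884 = 3384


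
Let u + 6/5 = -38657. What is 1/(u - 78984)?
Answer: -5/588211 ≈ -8.5004e-6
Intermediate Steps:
u = -193291/5 (u = -6/5 - 38657 = -193291/5 ≈ -38658.)
1/(u - 78984) = 1/(-193291/5 - 78984) = 1/(-588211/5) = -5/588211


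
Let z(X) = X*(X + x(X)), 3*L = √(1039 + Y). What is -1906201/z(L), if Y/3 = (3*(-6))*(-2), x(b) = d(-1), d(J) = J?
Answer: -17155809/1138 - 51467427*√1147/1305286 ≈ -16411.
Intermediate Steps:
x(b) = -1
Y = 108 (Y = 3*((3*(-6))*(-2)) = 3*(-18*(-2)) = 3*36 = 108)
L = √1147/3 (L = √(1039 + 108)/3 = √1147/3 ≈ 11.289)
z(X) = X*(-1 + X) (z(X) = X*(X - 1) = X*(-1 + X))
-1906201/z(L) = -1906201*3*√1147/(1147*(-1 + √1147/3)) = -5718603*√1147/(1147*(-1 + √1147/3))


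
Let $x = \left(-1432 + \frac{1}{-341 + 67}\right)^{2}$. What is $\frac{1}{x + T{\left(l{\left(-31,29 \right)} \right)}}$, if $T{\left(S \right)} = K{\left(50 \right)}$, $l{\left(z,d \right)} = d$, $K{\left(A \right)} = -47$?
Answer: $\frac{75076}{153949903589} \approx 4.8766 \cdot 10^{-7}$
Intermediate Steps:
$T{\left(S \right)} = -47$
$x = \frac{153953432161}{75076}$ ($x = \left(-1432 + \frac{1}{-274}\right)^{2} = \left(-1432 - \frac{1}{274}\right)^{2} = \left(- \frac{392369}{274}\right)^{2} = \frac{153953432161}{75076} \approx 2.0506 \cdot 10^{6}$)
$\frac{1}{x + T{\left(l{\left(-31,29 \right)} \right)}} = \frac{1}{\frac{153953432161}{75076} - 47} = \frac{1}{\frac{153949903589}{75076}} = \frac{75076}{153949903589}$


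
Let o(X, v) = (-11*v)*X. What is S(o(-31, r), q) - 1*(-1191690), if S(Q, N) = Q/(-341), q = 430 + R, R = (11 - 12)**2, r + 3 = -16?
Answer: 1191709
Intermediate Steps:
r = -19 (r = -3 - 16 = -19)
R = 1 (R = (-1)**2 = 1)
q = 431 (q = 430 + 1 = 431)
o(X, v) = -11*X*v
S(Q, N) = -Q/341 (S(Q, N) = Q*(-1/341) = -Q/341)
S(o(-31, r), q) - 1*(-1191690) = -(-1)*(-31)*(-19)/31 - 1*(-1191690) = -1/341*(-6479) + 1191690 = 19 + 1191690 = 1191709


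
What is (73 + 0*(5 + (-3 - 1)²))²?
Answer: 5329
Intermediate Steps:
(73 + 0*(5 + (-3 - 1)²))² = (73 + 0*(5 + (-4)²))² = (73 + 0*(5 + 16))² = (73 + 0*21)² = (73 + 0)² = 73² = 5329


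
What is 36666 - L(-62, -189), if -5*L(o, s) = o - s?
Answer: 183457/5 ≈ 36691.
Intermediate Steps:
L(o, s) = -o/5 + s/5 (L(o, s) = -(o - s)/5 = -o/5 + s/5)
36666 - L(-62, -189) = 36666 - (-1/5*(-62) + (1/5)*(-189)) = 36666 - (62/5 - 189/5) = 36666 - 1*(-127/5) = 36666 + 127/5 = 183457/5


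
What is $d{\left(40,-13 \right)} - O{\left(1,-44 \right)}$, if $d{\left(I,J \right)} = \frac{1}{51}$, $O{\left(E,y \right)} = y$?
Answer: $\frac{2245}{51} \approx 44.02$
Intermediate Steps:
$d{\left(I,J \right)} = \frac{1}{51}$
$d{\left(40,-13 \right)} - O{\left(1,-44 \right)} = \frac{1}{51} - -44 = \frac{1}{51} + 44 = \frac{2245}{51}$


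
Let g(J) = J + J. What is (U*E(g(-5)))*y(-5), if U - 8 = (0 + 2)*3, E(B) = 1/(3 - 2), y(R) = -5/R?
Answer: 14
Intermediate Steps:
g(J) = 2*J
E(B) = 1 (E(B) = 1/1 = 1)
U = 14 (U = 8 + (0 + 2)*3 = 8 + 2*3 = 8 + 6 = 14)
(U*E(g(-5)))*y(-5) = (14*1)*(-5/(-5)) = 14*(-5*(-⅕)) = 14*1 = 14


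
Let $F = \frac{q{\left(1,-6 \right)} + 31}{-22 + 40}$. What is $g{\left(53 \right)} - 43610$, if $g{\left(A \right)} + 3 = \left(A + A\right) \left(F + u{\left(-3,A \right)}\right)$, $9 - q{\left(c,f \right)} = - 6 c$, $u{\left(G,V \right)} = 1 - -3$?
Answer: $- \frac{386263}{9} \approx -42918.0$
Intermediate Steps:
$u{\left(G,V \right)} = 4$ ($u{\left(G,V \right)} = 1 + 3 = 4$)
$q{\left(c,f \right)} = 9 + 6 c$ ($q{\left(c,f \right)} = 9 - - 6 c = 9 + 6 c$)
$F = \frac{23}{9}$ ($F = \frac{\left(9 + 6 \cdot 1\right) + 31}{-22 + 40} = \frac{\left(9 + 6\right) + 31}{18} = \left(15 + 31\right) \frac{1}{18} = 46 \cdot \frac{1}{18} = \frac{23}{9} \approx 2.5556$)
$g{\left(A \right)} = -3 + \frac{118 A}{9}$ ($g{\left(A \right)} = -3 + \left(A + A\right) \left(\frac{23}{9} + 4\right) = -3 + 2 A \frac{59}{9} = -3 + \frac{118 A}{9}$)
$g{\left(53 \right)} - 43610 = \left(-3 + \frac{118}{9} \cdot 53\right) - 43610 = \left(-3 + \frac{6254}{9}\right) - 43610 = \frac{6227}{9} - 43610 = - \frac{386263}{9}$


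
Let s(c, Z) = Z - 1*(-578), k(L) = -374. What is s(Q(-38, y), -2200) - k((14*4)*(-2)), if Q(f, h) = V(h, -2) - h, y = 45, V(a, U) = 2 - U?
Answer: -1248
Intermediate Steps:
Q(f, h) = 4 - h (Q(f, h) = (2 - 1*(-2)) - h = (2 + 2) - h = 4 - h)
s(c, Z) = 578 + Z (s(c, Z) = Z + 578 = 578 + Z)
s(Q(-38, y), -2200) - k((14*4)*(-2)) = (578 - 2200) - 1*(-374) = -1622 + 374 = -1248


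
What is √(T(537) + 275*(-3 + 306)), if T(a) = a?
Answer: 3*√9318 ≈ 289.59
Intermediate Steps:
√(T(537) + 275*(-3 + 306)) = √(537 + 275*(-3 + 306)) = √(537 + 275*303) = √(537 + 83325) = √83862 = 3*√9318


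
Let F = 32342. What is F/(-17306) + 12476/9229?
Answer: -41287331/79858537 ≈ -0.51701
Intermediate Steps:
F/(-17306) + 12476/9229 = 32342/(-17306) + 12476/9229 = 32342*(-1/17306) + 12476*(1/9229) = -16171/8653 + 12476/9229 = -41287331/79858537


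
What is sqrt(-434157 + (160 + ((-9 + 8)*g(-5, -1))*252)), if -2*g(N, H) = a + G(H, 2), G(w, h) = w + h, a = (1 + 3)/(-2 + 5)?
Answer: I*sqrt(433703) ≈ 658.56*I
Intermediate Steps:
a = 4/3 ≈ 1.3333
G(w, h) = h + w
g(N, H) = -5/3 - H/2 (g(N, H) = -(4/3 + (2 + H))/2 = -(10/3 + H)/2 = -5/3 - H/2)
sqrt(-434157 + (160 + ((-9 + 8)*g(-5, -1))*252)) = sqrt(-434157 + (160 + ((-9 + 8)*(-5/3 - 1/2*(-1)))*252)) = sqrt(-434157 + (160 - (-5/3 + 1/2)*252)) = sqrt(-434157 + (160 - 1*(-7/6)*252)) = sqrt(-434157 + (160 + (7/6)*252)) = sqrt(-434157 + (160 + 294)) = sqrt(-434157 + 454) = sqrt(-433703) = I*sqrt(433703)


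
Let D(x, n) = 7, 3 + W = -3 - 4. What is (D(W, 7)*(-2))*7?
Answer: -98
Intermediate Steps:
W = -10 (W = -3 + (-3 - 4) = -3 - 7 = -10)
(D(W, 7)*(-2))*7 = (7*(-2))*7 = -14*7 = -98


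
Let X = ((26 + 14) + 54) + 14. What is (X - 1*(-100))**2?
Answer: 43264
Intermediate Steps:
X = 108 (X = (40 + 54) + 14 = 94 + 14 = 108)
(X - 1*(-100))**2 = (108 - 1*(-100))**2 = (108 + 100)**2 = 208**2 = 43264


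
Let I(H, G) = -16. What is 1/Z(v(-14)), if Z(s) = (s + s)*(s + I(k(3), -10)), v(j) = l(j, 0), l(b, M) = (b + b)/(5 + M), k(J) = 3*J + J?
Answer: 25/6048 ≈ 0.0041336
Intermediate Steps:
k(J) = 4*J
l(b, M) = 2*b/(5 + M) (l(b, M) = (2*b)/(5 + M) = 2*b/(5 + M))
v(j) = 2*j/5 (v(j) = 2*j/(5 + 0) = 2*j/5)
Z(s) = 2*s*(-16 + s) (Z(s) = (s + s)*(s - 16) = (2*s)*(-16 + s) = 2*s*(-16 + s))
1/Z(v(-14)) = 1/(2*((⅖)*(-14))*(-16 + (⅖)*(-14))) = 1/(2*(-28/5)*(-16 - 28/5)) = 1/(2*(-28/5)*(-108/5)) = 1/(6048/25) = 25/6048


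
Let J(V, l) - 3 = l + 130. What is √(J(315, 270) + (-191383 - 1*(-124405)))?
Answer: 5*I*√2663 ≈ 258.02*I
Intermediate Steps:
J(V, l) = 133 + l (J(V, l) = 3 + (l + 130) = 3 + (130 + l) = 133 + l)
√(J(315, 270) + (-191383 - 1*(-124405))) = √((133 + 270) + (-191383 - 1*(-124405))) = √(403 + (-191383 + 124405)) = √(403 - 66978) = √(-66575) = 5*I*√2663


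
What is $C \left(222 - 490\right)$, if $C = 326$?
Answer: $-87368$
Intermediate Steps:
$C \left(222 - 490\right) = 326 \left(222 - 490\right) = 326 \left(-268\right) = -87368$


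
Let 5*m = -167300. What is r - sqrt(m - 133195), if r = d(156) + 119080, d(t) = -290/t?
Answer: 9288095/78 - I*sqrt(166655) ≈ 1.1908e+5 - 408.23*I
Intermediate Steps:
m = -33460 (m = (1/5)*(-167300) = -33460)
r = 9288095/78 (r = -290/156 + 119080 = -290*1/156 + 119080 = -145/78 + 119080 = 9288095/78 ≈ 1.1908e+5)
r - sqrt(m - 133195) = 9288095/78 - sqrt(-33460 - 133195) = 9288095/78 - sqrt(-166655) = 9288095/78 - I*sqrt(166655)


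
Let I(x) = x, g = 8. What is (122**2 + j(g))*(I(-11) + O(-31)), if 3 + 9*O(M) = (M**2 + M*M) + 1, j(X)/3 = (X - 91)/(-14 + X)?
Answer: 18119557/6 ≈ 3.0199e+6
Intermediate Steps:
j(X) = 3*(-91 + X)/(-14 + X) (j(X) = 3*((X - 91)/(-14 + X)) = 3*((-91 + X)/(-14 + X)) = 3*(-91 + X)/(-14 + X))
O(M) = -2/9 + 2*M**2/9 (O(M) = -1/3 + ((M**2 + M*M) + 1)/9 = -1/3 + ((M**2 + M**2) + 1)/9 = -1/3 + (2*M**2 + 1)/9 = -1/3 + (1 + 2*M**2)/9 = -1/3 + (1/9 + 2*M**2/9) = -2/9 + 2*M**2/9)
(122**2 + j(g))*(I(-11) + O(-31)) = (122**2 + 3*(-91 + 8)/(-14 + 8))*(-11 + (-2/9 + (2/9)*(-31)**2)) = (14884 + 3*(-83)/(-6))*(-11 + (-2/9 + (2/9)*961)) = (14884 + 3*(-1/6)*(-83))*(-11 + (-2/9 + 1922/9)) = (14884 + 83/2)*(-11 + 640/3) = (29851/2)*(607/3) = 18119557/6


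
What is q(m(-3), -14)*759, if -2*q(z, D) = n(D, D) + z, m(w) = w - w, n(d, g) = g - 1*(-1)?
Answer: 9867/2 ≈ 4933.5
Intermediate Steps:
n(d, g) = 1 + g (n(d, g) = g + 1 = 1 + g)
m(w) = 0
q(z, D) = -1/2 - D/2 - z/2 (q(z, D) = -((1 + D) + z)/2 = -(1 + D + z)/2 = -1/2 - D/2 - z/2)
q(m(-3), -14)*759 = (-1/2 - 1/2*(-14) - 1/2*0)*759 = (-1/2 + 7 + 0)*759 = (13/2)*759 = 9867/2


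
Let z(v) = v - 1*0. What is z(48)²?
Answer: 2304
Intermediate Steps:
z(v) = v (z(v) = v + 0 = v)
z(48)² = 48² = 2304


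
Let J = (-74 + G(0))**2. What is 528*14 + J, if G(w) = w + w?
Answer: 12868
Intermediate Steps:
G(w) = 2*w
J = 5476 (J = (-74 + 2*0)**2 = (-74 + 0)**2 = (-74)**2 = 5476)
528*14 + J = 528*14 + 5476 = 7392 + 5476 = 12868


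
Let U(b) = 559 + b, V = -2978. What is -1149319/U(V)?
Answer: 1149319/2419 ≈ 475.12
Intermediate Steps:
-1149319/U(V) = -1149319/(559 - 2978) = -1149319/(-2419) = -1149319*(-1/2419) = 1149319/2419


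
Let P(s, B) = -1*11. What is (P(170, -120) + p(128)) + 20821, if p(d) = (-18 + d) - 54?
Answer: 20866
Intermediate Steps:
P(s, B) = -11
p(d) = -72 + d
(P(170, -120) + p(128)) + 20821 = (-11 + (-72 + 128)) + 20821 = (-11 + 56) + 20821 = 45 + 20821 = 20866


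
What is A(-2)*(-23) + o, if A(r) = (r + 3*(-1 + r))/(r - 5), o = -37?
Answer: -512/7 ≈ -73.143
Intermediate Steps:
A(r) = (-3 + 4*r)/(-5 + r) (A(r) = (r + (-3 + 3*r))/(-5 + r) = (-3 + 4*r)/(-5 + r))
A(-2)*(-23) + o = ((-3 + 4*(-2))/(-5 - 2))*(-23) - 37 = ((-3 - 8)/(-7))*(-23) - 37 = -1/7*(-11)*(-23) - 37 = (11/7)*(-23) - 37 = -253/7 - 37 = -512/7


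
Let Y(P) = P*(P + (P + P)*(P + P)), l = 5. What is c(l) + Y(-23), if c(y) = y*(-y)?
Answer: -48164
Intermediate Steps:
Y(P) = P*(P + 4*P²) (Y(P) = P*(P + (2*P)*(2*P)) = P*(P + 4*P²))
c(y) = -y²
c(l) + Y(-23) = -1*5² + (-23)²*(1 + 4*(-23)) = -1*25 + 529*(1 - 92) = -25 + 529*(-91) = -25 - 48139 = -48164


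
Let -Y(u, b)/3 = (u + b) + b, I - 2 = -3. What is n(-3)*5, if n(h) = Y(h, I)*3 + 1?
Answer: 230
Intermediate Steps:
I = -1 (I = 2 - 3 = -1)
Y(u, b) = -6*b - 3*u (Y(u, b) = -3*((u + b) + b) = -3*((b + u) + b) = -3*(u + 2*b) = -6*b - 3*u)
n(h) = 19 - 9*h (n(h) = (-6*(-1) - 3*h)*3 + 1 = (6 - 3*h)*3 + 1 = (18 - 9*h) + 1 = 19 - 9*h)
n(-3)*5 = (19 - 9*(-3))*5 = (19 + 27)*5 = 46*5 = 230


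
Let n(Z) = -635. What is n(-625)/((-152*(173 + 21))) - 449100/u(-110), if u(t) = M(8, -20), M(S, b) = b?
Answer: 662153675/29488 ≈ 22455.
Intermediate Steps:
u(t) = -20
n(-625)/((-152*(173 + 21))) - 449100/u(-110) = -635*(-1/(152*(173 + 21))) - 449100/(-20) = -635/((-152*194)) - 449100*(-1/20) = -635/(-29488) + 22455 = -635*(-1/29488) + 22455 = 635/29488 + 22455 = 662153675/29488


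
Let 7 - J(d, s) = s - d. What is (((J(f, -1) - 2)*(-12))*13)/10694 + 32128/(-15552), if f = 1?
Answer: -2816872/1299321 ≈ -2.1680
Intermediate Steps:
J(d, s) = 7 + d - s (J(d, s) = 7 - (s - d) = 7 + (d - s) = 7 + d - s)
(((J(f, -1) - 2)*(-12))*13)/10694 + 32128/(-15552) = ((((7 + 1 - 1*(-1)) - 2)*(-12))*13)/10694 + 32128/(-15552) = ((((7 + 1 + 1) - 2)*(-12))*13)*(1/10694) + 32128*(-1/15552) = (((9 - 2)*(-12))*13)*(1/10694) - 502/243 = ((7*(-12))*13)*(1/10694) - 502/243 = -84*13*(1/10694) - 502/243 = -1092*1/10694 - 502/243 = -546/5347 - 502/243 = -2816872/1299321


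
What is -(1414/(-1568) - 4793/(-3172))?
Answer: -54111/88816 ≈ -0.60925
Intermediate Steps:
-(1414/(-1568) - 4793/(-3172)) = -(1414*(-1/1568) - 4793*(-1/3172)) = -(-101/112 + 4793/3172) = -1*54111/88816 = -54111/88816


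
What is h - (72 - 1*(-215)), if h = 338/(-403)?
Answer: -8923/31 ≈ -287.84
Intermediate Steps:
h = -26/31 (h = 338*(-1/403) = -26/31 ≈ -0.83871)
h - (72 - 1*(-215)) = -26/31 - (72 - 1*(-215)) = -26/31 - (72 + 215) = -26/31 - 1*287 = -26/31 - 287 = -8923/31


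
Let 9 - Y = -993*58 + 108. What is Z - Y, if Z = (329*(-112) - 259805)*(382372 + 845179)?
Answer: -364156744298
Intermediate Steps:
Y = 57495 (Y = 9 - (-993*58 + 108) = 9 - (-57594 + 108) = 9 - 1*(-57486) = 9 + 57486 = 57495)
Z = -364156686803 (Z = (-36848 - 259805)*1227551 = -296653*1227551 = -364156686803)
Z - Y = -364156686803 - 1*57495 = -364156686803 - 57495 = -364156744298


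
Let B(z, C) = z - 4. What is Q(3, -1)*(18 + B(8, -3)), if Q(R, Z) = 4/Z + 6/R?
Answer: -44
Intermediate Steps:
B(z, C) = -4 + z
Q(3, -1)*(18 + B(8, -3)) = (4/(-1) + 6/3)*(18 + (-4 + 8)) = (4*(-1) + 6*(1/3))*(18 + 4) = (-4 + 2)*22 = -2*22 = -44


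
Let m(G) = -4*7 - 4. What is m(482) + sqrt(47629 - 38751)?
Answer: -32 + sqrt(8878) ≈ 62.223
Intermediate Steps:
m(G) = -32 (m(G) = -28 - 4 = -32)
m(482) + sqrt(47629 - 38751) = -32 + sqrt(47629 - 38751) = -32 + sqrt(8878)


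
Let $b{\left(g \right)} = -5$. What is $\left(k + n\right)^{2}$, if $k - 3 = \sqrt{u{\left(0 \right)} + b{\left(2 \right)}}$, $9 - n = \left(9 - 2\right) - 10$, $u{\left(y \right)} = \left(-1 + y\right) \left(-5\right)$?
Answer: $225$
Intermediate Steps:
$u{\left(y \right)} = 5 - 5 y$
$n = 12$ ($n = 9 - \left(\left(9 - 2\right) - 10\right) = 9 - \left(7 - 10\right) = 9 - -3 = 9 + 3 = 12$)
$k = 3$ ($k = 3 + \sqrt{\left(5 - 0\right) - 5} = 3 + \sqrt{\left(5 + 0\right) - 5} = 3 + \sqrt{5 - 5} = 3 + \sqrt{0} = 3 + 0 = 3$)
$\left(k + n\right)^{2} = \left(3 + 12\right)^{2} = 15^{2} = 225$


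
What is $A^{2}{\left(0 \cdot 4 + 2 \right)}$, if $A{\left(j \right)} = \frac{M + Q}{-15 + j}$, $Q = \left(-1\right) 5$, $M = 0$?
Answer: $\frac{25}{169} \approx 0.14793$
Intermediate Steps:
$Q = -5$
$A{\left(j \right)} = - \frac{5}{-15 + j}$ ($A{\left(j \right)} = \frac{0 - 5}{-15 + j} = - \frac{5}{-15 + j}$)
$A^{2}{\left(0 \cdot 4 + 2 \right)} = \left(- \frac{5}{-15 + \left(0 \cdot 4 + 2\right)}\right)^{2} = \left(- \frac{5}{-15 + \left(0 + 2\right)}\right)^{2} = \left(- \frac{5}{-15 + 2}\right)^{2} = \left(- \frac{5}{-13}\right)^{2} = \left(\left(-5\right) \left(- \frac{1}{13}\right)\right)^{2} = \left(\frac{5}{13}\right)^{2} = \frac{25}{169}$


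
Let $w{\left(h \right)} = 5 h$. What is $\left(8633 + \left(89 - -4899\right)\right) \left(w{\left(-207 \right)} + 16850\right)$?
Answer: $215416115$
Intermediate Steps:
$\left(8633 + \left(89 - -4899\right)\right) \left(w{\left(-207 \right)} + 16850\right) = \left(8633 + \left(89 - -4899\right)\right) \left(5 \left(-207\right) + 16850\right) = \left(8633 + \left(89 + 4899\right)\right) \left(-1035 + 16850\right) = \left(8633 + 4988\right) 15815 = 13621 \cdot 15815 = 215416115$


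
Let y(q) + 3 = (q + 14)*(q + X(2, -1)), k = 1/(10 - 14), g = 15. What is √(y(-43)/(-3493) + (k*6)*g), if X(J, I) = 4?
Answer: I*√1113854826/6986 ≈ 4.7773*I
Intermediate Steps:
k = -¼ (k = 1/(-4) = -¼ ≈ -0.25000)
y(q) = -3 + (4 + q)*(14 + q) (y(q) = -3 + (q + 14)*(q + 4) = -3 + (14 + q)*(4 + q) = -3 + (4 + q)*(14 + q))
√(y(-43)/(-3493) + (k*6)*g) = √((53 + (-43)² + 18*(-43))/(-3493) - ¼*6*15) = √((53 + 1849 - 774)*(-1/3493) - 3/2*15) = √(1128*(-1/3493) - 45/2) = √(-1128/3493 - 45/2) = √(-159441/6986) = I*√1113854826/6986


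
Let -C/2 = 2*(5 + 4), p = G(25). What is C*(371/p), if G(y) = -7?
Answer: 1908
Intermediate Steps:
p = -7
C = -36 (C = -4*(5 + 4) = -4*9 = -2*18 = -36)
C*(371/p) = -13356/(-7) = -13356*(-1)/7 = -36*(-53) = 1908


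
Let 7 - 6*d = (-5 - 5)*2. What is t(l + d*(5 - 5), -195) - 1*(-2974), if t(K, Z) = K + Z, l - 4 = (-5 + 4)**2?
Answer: 2784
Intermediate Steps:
d = 9/2 (d = 7/6 - (-5 - 5)*2/6 = 7/6 - (-5)*2/3 = 7/6 - 1/6*(-20) = 7/6 + 10/3 = 9/2 ≈ 4.5000)
l = 5 (l = 4 + (-5 + 4)**2 = 4 + (-1)**2 = 4 + 1 = 5)
t(l + d*(5 - 5), -195) - 1*(-2974) = ((5 + 9*(5 - 5)/2) - 195) - 1*(-2974) = ((5 + (9/2)*0) - 195) + 2974 = ((5 + 0) - 195) + 2974 = (5 - 195) + 2974 = -190 + 2974 = 2784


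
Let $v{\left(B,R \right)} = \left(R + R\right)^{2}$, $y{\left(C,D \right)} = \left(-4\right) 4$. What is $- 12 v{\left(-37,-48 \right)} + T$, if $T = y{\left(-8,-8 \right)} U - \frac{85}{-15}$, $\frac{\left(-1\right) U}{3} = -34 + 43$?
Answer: $- \frac{330463}{3} \approx -1.1015 \cdot 10^{5}$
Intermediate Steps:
$U = -27$ ($U = - 3 \left(-34 + 43\right) = \left(-3\right) 9 = -27$)
$y{\left(C,D \right)} = -16$
$v{\left(B,R \right)} = 4 R^{2}$ ($v{\left(B,R \right)} = \left(2 R\right)^{2} = 4 R^{2}$)
$T = \frac{1313}{3}$ ($T = \left(-16\right) \left(-27\right) - \frac{85}{-15} = 432 - - \frac{17}{3} = 432 + \frac{17}{3} = \frac{1313}{3} \approx 437.67$)
$- 12 v{\left(-37,-48 \right)} + T = - 12 \cdot 4 \left(-48\right)^{2} + \frac{1313}{3} = - 12 \cdot 4 \cdot 2304 + \frac{1313}{3} = \left(-12\right) 9216 + \frac{1313}{3} = -110592 + \frac{1313}{3} = - \frac{330463}{3}$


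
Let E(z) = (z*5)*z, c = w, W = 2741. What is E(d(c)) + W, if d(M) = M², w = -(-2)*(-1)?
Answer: 2821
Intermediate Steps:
w = -2 (w = -2*1 = -2)
c = -2
E(z) = 5*z² (E(z) = (5*z)*z = 5*z²)
E(d(c)) + W = 5*((-2)²)² + 2741 = 5*4² + 2741 = 5*16 + 2741 = 80 + 2741 = 2821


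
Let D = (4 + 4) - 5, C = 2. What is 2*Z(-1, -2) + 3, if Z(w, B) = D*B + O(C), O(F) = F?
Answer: -5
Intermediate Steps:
D = 3 (D = 8 - 5 = 3)
Z(w, B) = 2 + 3*B (Z(w, B) = 3*B + 2 = 2 + 3*B)
2*Z(-1, -2) + 3 = 2*(2 + 3*(-2)) + 3 = 2*(2 - 6) + 3 = 2*(-4) + 3 = -8 + 3 = -5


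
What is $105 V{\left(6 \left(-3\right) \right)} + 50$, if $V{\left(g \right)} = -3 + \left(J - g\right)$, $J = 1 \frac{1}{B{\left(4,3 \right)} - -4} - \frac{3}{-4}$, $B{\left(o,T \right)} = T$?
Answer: $\frac{6875}{4} \approx 1718.8$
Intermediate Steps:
$J = \frac{25}{28}$ ($J = 1 \frac{1}{3 - -4} - \frac{3}{-4} = 1 \frac{1}{3 + 4} - - \frac{3}{4} = 1 \cdot \frac{1}{7} + \frac{3}{4} = \frac{1}{7} + \frac{3}{4} = \frac{25}{28} \approx 0.89286$)
$V{\left(g \right)} = - \frac{59}{28} - g$ ($V{\left(g \right)} = -3 - \left(- \frac{25}{28} + g\right) = - \frac{59}{28} - g$)
$105 V{\left(6 \left(-3\right) \right)} + 50 = 105 \left(- \frac{59}{28} - 6 \left(-3\right)\right) + 50 = 105 \left(- \frac{59}{28} - -18\right) + 50 = 105 \left(- \frac{59}{28} + 18\right) + 50 = 105 \cdot \frac{445}{28} + 50 = \frac{6675}{4} + 50 = \frac{6875}{4}$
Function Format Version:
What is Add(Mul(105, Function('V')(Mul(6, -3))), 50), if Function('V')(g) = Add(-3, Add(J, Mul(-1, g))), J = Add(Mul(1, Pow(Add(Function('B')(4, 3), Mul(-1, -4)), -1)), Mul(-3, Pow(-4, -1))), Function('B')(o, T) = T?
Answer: Rational(6875, 4) ≈ 1718.8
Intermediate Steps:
J = Rational(25, 28) (J = Add(Mul(1, Pow(Add(3, Mul(-1, -4)), -1)), Mul(-3, Pow(-4, -1))) = Add(Mul(1, Pow(Add(3, 4), -1)), Mul(-3, Rational(-1, 4))) = Add(Mul(1, Pow(7, -1)), Rational(3, 4)) = Add(Mul(1, Rational(1, 7)), Rational(3, 4)) = Add(Rational(1, 7), Rational(3, 4)) = Rational(25, 28) ≈ 0.89286)
Function('V')(g) = Add(Rational(-59, 28), Mul(-1, g)) (Function('V')(g) = Add(-3, Add(Rational(25, 28), Mul(-1, g))) = Add(Rational(-59, 28), Mul(-1, g)))
Add(Mul(105, Function('V')(Mul(6, -3))), 50) = Add(Mul(105, Add(Rational(-59, 28), Mul(-1, Mul(6, -3)))), 50) = Add(Mul(105, Add(Rational(-59, 28), Mul(-1, -18))), 50) = Add(Mul(105, Add(Rational(-59, 28), 18)), 50) = Add(Mul(105, Rational(445, 28)), 50) = Add(Rational(6675, 4), 50) = Rational(6875, 4)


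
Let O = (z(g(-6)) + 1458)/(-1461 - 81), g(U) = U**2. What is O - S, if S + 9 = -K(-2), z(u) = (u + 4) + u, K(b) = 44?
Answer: 40096/771 ≈ 52.005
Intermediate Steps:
z(u) = 4 + 2*u (z(u) = (4 + u) + u = 4 + 2*u)
S = -53 (S = -9 - 1*44 = -9 - 44 = -53)
O = -767/771 (O = ((4 + 2*(-6)**2) + 1458)/(-1461 - 81) = ((4 + 2*36) + 1458)/(-1542) = ((4 + 72) + 1458)*(-1/1542) = (76 + 1458)*(-1/1542) = 1534*(-1/1542) = -767/771 ≈ -0.99481)
O - S = -767/771 - 1*(-53) = -767/771 + 53 = 40096/771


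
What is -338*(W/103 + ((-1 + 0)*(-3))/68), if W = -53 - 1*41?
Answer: 1028027/3502 ≈ 293.55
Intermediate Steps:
W = -94 (W = -53 - 41 = -94)
-338*(W/103 + ((-1 + 0)*(-3))/68) = -338*(-94/103 + ((-1 + 0)*(-3))/68) = -338*(-94*1/103 - 1*(-3)*(1/68)) = -338*(-94/103 + 3*(1/68)) = -338*(-94/103 + 3/68) = -338*(-6083/7004) = 1028027/3502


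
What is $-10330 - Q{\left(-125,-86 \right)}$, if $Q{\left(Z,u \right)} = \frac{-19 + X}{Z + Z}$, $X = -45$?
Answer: $- \frac{1291282}{125} \approx -10330.0$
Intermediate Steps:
$Q{\left(Z,u \right)} = - \frac{32}{Z}$ ($Q{\left(Z,u \right)} = \frac{-19 - 45}{Z + Z} = - \frac{64}{2 Z} = - 64 \frac{1}{2 Z} = - \frac{32}{Z}$)
$-10330 - Q{\left(-125,-86 \right)} = -10330 - - \frac{32}{-125} = -10330 - \left(-32\right) \left(- \frac{1}{125}\right) = -10330 - \frac{32}{125} = - \frac{1291282}{125}$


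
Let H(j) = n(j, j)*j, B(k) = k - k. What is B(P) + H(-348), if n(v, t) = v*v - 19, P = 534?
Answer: -42137580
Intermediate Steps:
n(v, t) = -19 + v² (n(v, t) = v² - 19 = -19 + v²)
B(k) = 0
H(j) = j*(-19 + j²) (H(j) = (-19 + j²)*j = j*(-19 + j²))
B(P) + H(-348) = 0 - 348*(-19 + (-348)²) = 0 - 348*(-19 + 121104) = 0 - 348*121085 = 0 - 42137580 = -42137580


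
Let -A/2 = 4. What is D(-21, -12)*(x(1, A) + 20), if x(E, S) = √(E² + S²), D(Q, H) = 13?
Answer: 260 + 13*√65 ≈ 364.81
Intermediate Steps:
A = -8 (A = -2*4 = -8)
D(-21, -12)*(x(1, A) + 20) = 13*(√(1² + (-8)²) + 20) = 13*(√(1 + 64) + 20) = 13*(√65 + 20) = 13*(20 + √65) = 260 + 13*√65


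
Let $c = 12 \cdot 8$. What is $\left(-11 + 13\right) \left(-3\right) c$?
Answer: $-576$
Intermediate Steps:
$c = 96$
$\left(-11 + 13\right) \left(-3\right) c = \left(-11 + 13\right) \left(-3\right) 96 = 2 \left(-3\right) 96 = \left(-6\right) 96 = -576$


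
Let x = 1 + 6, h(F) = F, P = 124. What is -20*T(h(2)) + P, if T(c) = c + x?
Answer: -56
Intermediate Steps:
x = 7
T(c) = 7 + c (T(c) = c + 7 = 7 + c)
-20*T(h(2)) + P = -20*(7 + 2) + 124 = -20*9 + 124 = -180 + 124 = -56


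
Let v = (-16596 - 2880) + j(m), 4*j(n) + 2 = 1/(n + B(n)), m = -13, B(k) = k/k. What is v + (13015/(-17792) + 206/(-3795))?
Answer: -1315120208717/67520640 ≈ -19477.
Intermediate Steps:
B(k) = 1
j(n) = -1/2 + 1/(4*(1 + n)) (j(n) = -1/2 + 1/(4*(n + 1)) = -1/2 + 1/(4*(1 + n)))
v = -934873/48 (v = (-16596 - 2880) + (-1 - 2*(-13))/(4*(1 - 13)) = -19476 + (1/4)*(-1 + 26)/(-12) = -19476 + (1/4)*(-1/12)*25 = -19476 - 25/48 = -934873/48 ≈ -19477.)
v + (13015/(-17792) + 206/(-3795)) = -934873/48 + (13015/(-17792) + 206/(-3795)) = -934873/48 + (13015*(-1/17792) + 206*(-1/3795)) = -934873/48 + (-13015/17792 - 206/3795) = -934873/48 - 53057077/67520640 = -1315120208717/67520640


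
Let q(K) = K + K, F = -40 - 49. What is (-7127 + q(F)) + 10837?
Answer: 3532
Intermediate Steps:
F = -89
q(K) = 2*K
(-7127 + q(F)) + 10837 = (-7127 + 2*(-89)) + 10837 = (-7127 - 178) + 10837 = -7305 + 10837 = 3532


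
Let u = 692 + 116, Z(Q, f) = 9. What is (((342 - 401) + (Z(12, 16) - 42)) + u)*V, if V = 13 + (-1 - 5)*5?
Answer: -12172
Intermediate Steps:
u = 808
V = -17 (V = 13 - 6*5 = 13 - 30 = -17)
(((342 - 401) + (Z(12, 16) - 42)) + u)*V = (((342 - 401) + (9 - 42)) + 808)*(-17) = ((-59 - 33) + 808)*(-17) = (-92 + 808)*(-17) = 716*(-17) = -12172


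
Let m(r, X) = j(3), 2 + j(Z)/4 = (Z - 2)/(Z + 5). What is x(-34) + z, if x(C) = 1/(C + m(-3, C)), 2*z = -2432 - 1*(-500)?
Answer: -80180/83 ≈ -966.02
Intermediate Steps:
z = -966 (z = (-2432 - 1*(-500))/2 = (-2432 + 500)/2 = (½)*(-1932) = -966)
j(Z) = -8 + 4*(-2 + Z)/(5 + Z) (j(Z) = -8 + 4*((Z - 2)/(Z + 5)) = -8 + 4*((-2 + Z)/(5 + Z)) = -8 + 4*(-2 + Z)/(5 + Z))
m(r, X) = -15/2 (m(r, X) = 4*(-12 - 1*3)/(5 + 3) = 4*(-12 - 3)/8 = 4*(⅛)*(-15) = -15/2)
x(C) = 1/(-15/2 + C) (x(C) = 1/(C - 15/2) = 1/(-15/2 + C))
x(-34) + z = 2/(-15 + 2*(-34)) - 966 = 2/(-15 - 68) - 966 = 2/(-83) - 966 = 2*(-1/83) - 966 = -2/83 - 966 = -80180/83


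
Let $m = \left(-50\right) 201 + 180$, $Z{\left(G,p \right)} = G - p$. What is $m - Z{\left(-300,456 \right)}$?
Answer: $-9114$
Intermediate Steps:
$m = -9870$ ($m = -10050 + 180 = -9870$)
$m - Z{\left(-300,456 \right)} = -9870 - \left(-300 - 456\right) = -9870 - -756 = -9870 + 756 = -9114$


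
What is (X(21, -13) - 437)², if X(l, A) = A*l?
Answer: 504100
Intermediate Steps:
(X(21, -13) - 437)² = (-13*21 - 437)² = (-273 - 437)² = (-710)² = 504100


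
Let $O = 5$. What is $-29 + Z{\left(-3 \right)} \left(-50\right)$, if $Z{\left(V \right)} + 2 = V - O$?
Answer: $471$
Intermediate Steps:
$Z{\left(V \right)} = -7 + V$ ($Z{\left(V \right)} = -2 + \left(V - 5\right) = -2 + \left(-5 + V\right) = -7 + V$)
$-29 + Z{\left(-3 \right)} \left(-50\right) = -29 + \left(-7 - 3\right) \left(-50\right) = -29 - -500 = -29 + 500 = 471$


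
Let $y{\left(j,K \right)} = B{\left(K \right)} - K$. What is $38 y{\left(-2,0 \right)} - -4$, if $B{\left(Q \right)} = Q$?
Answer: $4$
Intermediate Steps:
$y{\left(j,K \right)} = 0$ ($y{\left(j,K \right)} = K - K = 0$)
$38 y{\left(-2,0 \right)} - -4 = 38 \cdot 0 - -4 = 0 + 4 = 4$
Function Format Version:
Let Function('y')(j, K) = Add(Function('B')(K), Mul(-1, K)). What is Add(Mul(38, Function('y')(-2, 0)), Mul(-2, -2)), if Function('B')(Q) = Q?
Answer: 4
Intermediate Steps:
Function('y')(j, K) = 0 (Function('y')(j, K) = Add(K, Mul(-1, K)) = 0)
Add(Mul(38, Function('y')(-2, 0)), Mul(-2, -2)) = Add(Mul(38, 0), Mul(-2, -2)) = Add(0, 4) = 4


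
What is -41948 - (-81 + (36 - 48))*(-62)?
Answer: -47714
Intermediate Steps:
-41948 - (-81 + (36 - 48))*(-62) = -41948 - (-81 - 12)*(-62) = -41948 - (-93)*(-62) = -41948 - 1*5766 = -41948 - 5766 = -47714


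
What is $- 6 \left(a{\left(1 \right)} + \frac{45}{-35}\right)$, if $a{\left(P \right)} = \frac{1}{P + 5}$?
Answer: $\frac{47}{7} \approx 6.7143$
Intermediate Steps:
$a{\left(P \right)} = \frac{1}{5 + P}$
$- 6 \left(a{\left(1 \right)} + \frac{45}{-35}\right) = - 6 \left(\frac{1}{5 + 1} + \frac{45}{-35}\right) = - 6 \left(\frac{1}{6} + 45 \left(- \frac{1}{35}\right)\right) = - 6 \left(\frac{1}{6} - \frac{9}{7}\right) = \left(-6\right) \left(- \frac{47}{42}\right) = \frac{47}{7}$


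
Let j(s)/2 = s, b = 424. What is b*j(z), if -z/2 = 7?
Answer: -11872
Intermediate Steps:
z = -14 (z = -2*7 = -14)
j(s) = 2*s
b*j(z) = 424*(2*(-14)) = 424*(-28) = -11872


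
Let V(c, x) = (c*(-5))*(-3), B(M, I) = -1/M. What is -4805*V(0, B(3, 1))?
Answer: 0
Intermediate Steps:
V(c, x) = 15*c (V(c, x) = -5*c*(-3) = 15*c)
-4805*V(0, B(3, 1)) = -72075*0 = -4805*0 = 0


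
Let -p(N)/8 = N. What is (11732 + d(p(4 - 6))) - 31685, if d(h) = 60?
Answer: -19893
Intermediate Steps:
p(N) = -8*N
(11732 + d(p(4 - 6))) - 31685 = (11732 + 60) - 31685 = 11792 - 31685 = -19893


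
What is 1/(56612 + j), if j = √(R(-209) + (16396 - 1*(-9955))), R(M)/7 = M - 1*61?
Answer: 56612/3204894083 - √24461/3204894083 ≈ 1.7615e-5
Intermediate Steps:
R(M) = -427 + 7*M (R(M) = 7*(M - 1*61) = 7*(M - 61) = 7*(-61 + M) = -427 + 7*M)
j = √24461 (j = √((-427 + 7*(-209)) + (16396 - 1*(-9955))) = √((-427 - 1463) + (16396 + 9955)) = √(-1890 + 26351) = √24461 ≈ 156.40)
1/(56612 + j) = 1/(56612 + √24461)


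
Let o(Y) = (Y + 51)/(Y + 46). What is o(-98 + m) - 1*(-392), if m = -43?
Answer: 7466/19 ≈ 392.95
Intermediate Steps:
o(Y) = (51 + Y)/(46 + Y)
o(-98 + m) - 1*(-392) = (51 + (-98 - 43))/(46 + (-98 - 43)) - 1*(-392) = (51 - 141)/(46 - 141) + 392 = -90/(-95) + 392 = -1/95*(-90) + 392 = 18/19 + 392 = 7466/19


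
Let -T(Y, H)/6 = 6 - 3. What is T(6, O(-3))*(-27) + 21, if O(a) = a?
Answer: 507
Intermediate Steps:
T(Y, H) = -18 (T(Y, H) = -6*(6 - 3) = -6*3 = -18)
T(6, O(-3))*(-27) + 21 = -18*(-27) + 21 = 486 + 21 = 507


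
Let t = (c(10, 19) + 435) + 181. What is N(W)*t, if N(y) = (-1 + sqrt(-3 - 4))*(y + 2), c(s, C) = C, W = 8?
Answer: -6350 + 6350*I*sqrt(7) ≈ -6350.0 + 16801.0*I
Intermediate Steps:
t = 635 (t = (19 + 435) + 181 = 454 + 181 = 635)
N(y) = (-1 + I*sqrt(7))*(2 + y) (N(y) = (-1 + sqrt(-7))*(2 + y) = (-1 + I*sqrt(7))*(2 + y))
N(W)*t = (-2 - 1*8 + 2*I*sqrt(7) + I*8*sqrt(7))*635 = (-2 - 8 + 2*I*sqrt(7) + 8*I*sqrt(7))*635 = (-10 + 10*I*sqrt(7))*635 = -6350 + 6350*I*sqrt(7)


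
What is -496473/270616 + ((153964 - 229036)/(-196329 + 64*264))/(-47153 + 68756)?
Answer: -641484518369825/349662130682328 ≈ -1.8346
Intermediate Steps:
-496473/270616 + ((153964 - 229036)/(-196329 + 64*264))/(-47153 + 68756) = -496473*1/270616 - 75072/(-196329 + 16896)/21603 = -496473/270616 - 75072/(-179433)*(1/21603) = -496473/270616 - 75072*(-1/179433)*(1/21603) = -496473/270616 + (25024/59811)*(1/21603) = -496473/270616 + 25024/1292097033 = -641484518369825/349662130682328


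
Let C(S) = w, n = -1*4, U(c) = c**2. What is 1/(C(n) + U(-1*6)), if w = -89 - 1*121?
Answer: -1/174 ≈ -0.0057471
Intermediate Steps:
w = -210 (w = -89 - 121 = -210)
n = -4
C(S) = -210
1/(C(n) + U(-1*6)) = 1/(-210 + (-1*6)**2) = 1/(-210 + (-6)**2) = 1/(-210 + 36) = 1/(-174) = -1/174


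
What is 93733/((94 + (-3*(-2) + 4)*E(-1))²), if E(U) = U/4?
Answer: 374932/33489 ≈ 11.196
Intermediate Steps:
E(U) = U/4 (E(U) = U*(¼) = U/4)
93733/((94 + (-3*(-2) + 4)*E(-1))²) = 93733/((94 + (-3*(-2) + 4)*((¼)*(-1)))²) = 93733/((94 + (6 + 4)*(-¼))²) = 93733/((94 + 10*(-¼))²) = 93733/((94 - 5/2)²) = 93733/((183/2)²) = 93733/(33489/4) = 93733*(4/33489) = 374932/33489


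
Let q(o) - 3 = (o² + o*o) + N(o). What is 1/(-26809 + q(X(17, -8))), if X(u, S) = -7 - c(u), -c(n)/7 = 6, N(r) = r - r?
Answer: -1/24356 ≈ -4.1058e-5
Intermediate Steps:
N(r) = 0
c(n) = -42 (c(n) = -7*6 = -42)
X(u, S) = 35 (X(u, S) = -7 - 1*(-42) = -7 + 42 = 35)
q(o) = 3 + 2*o² (q(o) = 3 + ((o² + o*o) + 0) = 3 + ((o² + o²) + 0) = 3 + (2*o² + 0) = 3 + 2*o²)
1/(-26809 + q(X(17, -8))) = 1/(-26809 + (3 + 2*35²)) = 1/(-26809 + (3 + 2*1225)) = 1/(-26809 + (3 + 2450)) = 1/(-26809 + 2453) = 1/(-24356) = -1/24356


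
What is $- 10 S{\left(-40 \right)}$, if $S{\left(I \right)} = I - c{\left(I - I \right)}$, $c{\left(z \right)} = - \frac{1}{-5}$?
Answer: $402$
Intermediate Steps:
$c{\left(z \right)} = \frac{1}{5}$ ($c{\left(z \right)} = \left(-1\right) \left(- \frac{1}{5}\right) = \frac{1}{5}$)
$S{\left(I \right)} = - \frac{1}{5} + I$ ($S{\left(I \right)} = I - \frac{1}{5} = - \frac{1}{5} + I$)
$- 10 S{\left(-40 \right)} = - 10 \left(- \frac{1}{5} - 40\right) = \left(-10\right) \left(- \frac{201}{5}\right) = 402$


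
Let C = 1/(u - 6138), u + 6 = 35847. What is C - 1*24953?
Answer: -741178958/29703 ≈ -24953.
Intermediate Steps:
u = 35841 (u = -6 + 35847 = 35841)
C = 1/29703 (C = 1/(35841 - 6138) = 1/29703 ≈ 3.3667e-5)
C - 1*24953 = 1/29703 - 1*24953 = 1/29703 - 24953 = -741178958/29703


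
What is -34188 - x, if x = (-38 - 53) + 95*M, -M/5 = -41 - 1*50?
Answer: -77322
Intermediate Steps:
M = 455 (M = -5*(-41 - 1*50) = -5*(-41 - 50) = -5*(-91) = 455)
x = 43134 (x = (-38 - 53) + 95*455 = -91 + 43225 = 43134)
-34188 - x = -34188 - 1*43134 = -34188 - 43134 = -77322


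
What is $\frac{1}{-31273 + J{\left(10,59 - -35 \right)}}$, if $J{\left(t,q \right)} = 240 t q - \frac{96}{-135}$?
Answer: $\frac{45}{8744747} \approx 5.1459 \cdot 10^{-6}$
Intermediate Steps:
$J{\left(t,q \right)} = \frac{32}{45} + 240 q t$ ($J{\left(t,q \right)} = 240 q t - - \frac{32}{45} = 240 q t + \frac{32}{45} = \frac{32}{45} + 240 q t$)
$\frac{1}{-31273 + J{\left(10,59 - -35 \right)}} = \frac{1}{-31273 + \left(\frac{32}{45} + 240 \left(59 - -35\right) 10\right)} = \frac{1}{-31273 + \left(\frac{32}{45} + 240 \left(59 + 35\right) 10\right)} = \frac{1}{-31273 + \left(\frac{32}{45} + 240 \cdot 94 \cdot 10\right)} = \frac{1}{-31273 + \left(\frac{32}{45} + 225600\right)} = \frac{1}{-31273 + \frac{10152032}{45}} = \frac{1}{\frac{8744747}{45}} = \frac{45}{8744747}$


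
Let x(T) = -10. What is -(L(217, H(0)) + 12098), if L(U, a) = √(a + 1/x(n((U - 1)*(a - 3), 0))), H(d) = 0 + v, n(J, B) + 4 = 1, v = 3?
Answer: -12098 - √290/10 ≈ -12100.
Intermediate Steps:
n(J, B) = -3 (n(J, B) = -4 + 1 = -3)
H(d) = 3 (H(d) = 0 + 3 = 3)
L(U, a) = √(-⅒ + a) (L(U, a) = √(a + 1/(-10)) = √(a - ⅒) = √(-⅒ + a))
-(L(217, H(0)) + 12098) = -(√(-10 + 100*3)/10 + 12098) = -(√(-10 + 300)/10 + 12098) = -(√290/10 + 12098) = -(12098 + √290/10) = -12098 - √290/10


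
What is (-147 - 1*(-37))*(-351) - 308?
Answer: 38302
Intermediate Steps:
(-147 - 1*(-37))*(-351) - 308 = (-147 + 37)*(-351) - 308 = -110*(-351) - 308 = 38610 - 308 = 38302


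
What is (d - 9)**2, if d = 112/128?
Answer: 4225/64 ≈ 66.016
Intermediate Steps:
d = 7/8 (d = 112*(1/128) = 7/8 ≈ 0.87500)
(d - 9)**2 = (7/8 - 9)**2 = (-65/8)**2 = 4225/64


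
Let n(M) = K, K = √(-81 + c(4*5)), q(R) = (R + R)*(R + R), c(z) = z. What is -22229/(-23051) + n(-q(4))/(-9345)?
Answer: 22229/23051 - I*√61/9345 ≈ 0.96434 - 0.00083577*I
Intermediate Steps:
q(R) = 4*R² (q(R) = (2*R)*(2*R) = 4*R²)
K = I*√61 (K = √(-81 + 4*5) = √(-81 + 20) = √(-61) = I*√61 ≈ 7.8102*I)
n(M) = I*√61
-22229/(-23051) + n(-q(4))/(-9345) = -22229/(-23051) + (I*√61)/(-9345) = -22229*(-1/23051) + (I*√61)*(-1/9345) = 22229/23051 - I*√61/9345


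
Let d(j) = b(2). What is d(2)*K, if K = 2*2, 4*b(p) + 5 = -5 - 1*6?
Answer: -16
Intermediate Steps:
b(p) = -4 (b(p) = -5/4 + (-5 - 1*6)/4 = -5/4 + (-5 - 6)/4 = -5/4 + (¼)*(-11) = -5/4 - 11/4 = -4)
d(j) = -4
K = 4
d(2)*K = -4*4 = -16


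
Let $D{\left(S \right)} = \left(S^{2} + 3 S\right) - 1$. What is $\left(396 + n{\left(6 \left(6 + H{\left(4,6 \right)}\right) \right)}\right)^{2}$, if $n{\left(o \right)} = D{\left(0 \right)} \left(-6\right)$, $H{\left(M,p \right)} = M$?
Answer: $161604$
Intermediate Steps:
$D{\left(S \right)} = -1 + S^{2} + 3 S$
$n{\left(o \right)} = 6$ ($n{\left(o \right)} = \left(-1 + 0^{2} + 3 \cdot 0\right) \left(-6\right) = \left(-1 + 0 + 0\right) \left(-6\right) = \left(-1\right) \left(-6\right) = 6$)
$\left(396 + n{\left(6 \left(6 + H{\left(4,6 \right)}\right) \right)}\right)^{2} = \left(396 + 6\right)^{2} = 402^{2} = 161604$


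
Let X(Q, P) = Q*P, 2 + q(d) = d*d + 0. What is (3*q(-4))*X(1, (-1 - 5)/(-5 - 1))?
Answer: 42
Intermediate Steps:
q(d) = -2 + d² (q(d) = -2 + (d*d + 0) = -2 + (d² + 0) = -2 + d²)
X(Q, P) = P*Q
(3*q(-4))*X(1, (-1 - 5)/(-5 - 1)) = (3*(-2 + (-4)²))*(((-1 - 5)/(-5 - 1))*1) = (3*(-2 + 16))*(-6/(-6)*1) = (3*14)*(-6*(-⅙)*1) = 42*(1*1) = 42*1 = 42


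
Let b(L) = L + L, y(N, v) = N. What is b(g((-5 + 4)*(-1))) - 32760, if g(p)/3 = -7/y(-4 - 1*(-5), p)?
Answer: -32802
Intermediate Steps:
g(p) = -21 (g(p) = 3*(-7/(-4 - 1*(-5))) = 3*(-7/(-4 + 5)) = 3*(-7/1) = 3*(-7*1) = 3*(-7) = -21)
b(L) = 2*L
b(g((-5 + 4)*(-1))) - 32760 = 2*(-21) - 32760 = -42 - 32760 = -32802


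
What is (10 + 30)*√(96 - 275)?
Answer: 40*I*√179 ≈ 535.16*I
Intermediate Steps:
(10 + 30)*√(96 - 275) = 40*√(-179) = 40*(I*√179) = 40*I*√179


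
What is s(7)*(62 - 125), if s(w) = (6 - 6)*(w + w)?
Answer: 0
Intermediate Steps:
s(w) = 0 (s(w) = 0*(2*w) = 0)
s(7)*(62 - 125) = 0*(62 - 125) = 0*(-63) = 0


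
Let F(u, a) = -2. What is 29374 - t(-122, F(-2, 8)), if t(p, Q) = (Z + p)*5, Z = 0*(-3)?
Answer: 29984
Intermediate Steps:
Z = 0
t(p, Q) = 5*p (t(p, Q) = (0 + p)*5 = p*5 = 5*p)
29374 - t(-122, F(-2, 8)) = 29374 - 5*(-122) = 29374 - 1*(-610) = 29374 + 610 = 29984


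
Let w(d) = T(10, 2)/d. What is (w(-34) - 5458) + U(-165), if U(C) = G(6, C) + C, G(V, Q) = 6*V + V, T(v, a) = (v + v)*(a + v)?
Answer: -94997/17 ≈ -5588.1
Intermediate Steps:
T(v, a) = 2*v*(a + v) (T(v, a) = (2*v)*(a + v) = 2*v*(a + v))
G(V, Q) = 7*V
w(d) = 240/d (w(d) = (2*10*(2 + 10))/d = (2*10*12)/d = 240/d)
U(C) = 42 + C (U(C) = 7*6 + C = 42 + C)
(w(-34) - 5458) + U(-165) = (240/(-34) - 5458) + (42 - 165) = (240*(-1/34) - 5458) - 123 = (-120/17 - 5458) - 123 = -92906/17 - 123 = -94997/17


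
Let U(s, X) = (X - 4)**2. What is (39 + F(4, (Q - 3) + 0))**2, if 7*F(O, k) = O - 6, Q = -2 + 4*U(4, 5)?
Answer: 73441/49 ≈ 1498.8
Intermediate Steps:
U(s, X) = (-4 + X)**2
Q = 2 (Q = -2 + 4*(-4 + 5)**2 = -2 + 4*1**2 = -2 + 4*1 = -2 + 4 = 2)
F(O, k) = -6/7 + O/7 (F(O, k) = (O - 6)/7 = (-6 + O)/7 = -6/7 + O/7)
(39 + F(4, (Q - 3) + 0))**2 = (39 + (-6/7 + (1/7)*4))**2 = (39 + (-6/7 + 4/7))**2 = (39 - 2/7)**2 = (271/7)**2 = 73441/49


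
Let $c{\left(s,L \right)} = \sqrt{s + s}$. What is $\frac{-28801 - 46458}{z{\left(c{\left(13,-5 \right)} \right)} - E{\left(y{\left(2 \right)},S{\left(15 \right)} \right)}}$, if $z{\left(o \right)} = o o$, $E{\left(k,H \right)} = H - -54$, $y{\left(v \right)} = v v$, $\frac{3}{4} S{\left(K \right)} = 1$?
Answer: $\frac{225777}{88} \approx 2565.6$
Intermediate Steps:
$S{\left(K \right)} = \frac{4}{3}$ ($S{\left(K \right)} = \frac{4}{3} \cdot 1 = \frac{4}{3}$)
$c{\left(s,L \right)} = \sqrt{2} \sqrt{s}$ ($c{\left(s,L \right)} = \sqrt{2 s} = \sqrt{2} \sqrt{s}$)
$y{\left(v \right)} = v^{2}$
$E{\left(k,H \right)} = 54 + H$ ($E{\left(k,H \right)} = H + 54 = 54 + H$)
$z{\left(o \right)} = o^{2}$
$\frac{-28801 - 46458}{z{\left(c{\left(13,-5 \right)} \right)} - E{\left(y{\left(2 \right)},S{\left(15 \right)} \right)}} = \frac{-28801 - 46458}{\left(\sqrt{2} \sqrt{13}\right)^{2} - \left(54 + \frac{4}{3}\right)} = - \frac{75259}{\left(\sqrt{26}\right)^{2} - \frac{166}{3}} = - \frac{75259}{26 - \frac{166}{3}} = - \frac{75259}{- \frac{88}{3}} = \left(-75259\right) \left(- \frac{3}{88}\right) = \frac{225777}{88}$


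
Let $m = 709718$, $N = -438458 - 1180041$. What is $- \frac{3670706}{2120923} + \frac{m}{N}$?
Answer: $- \frac{7446291220008}{3432711754577} \approx -2.1692$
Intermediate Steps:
$N = -1618499$
$- \frac{3670706}{2120923} + \frac{m}{N} = - \frac{3670706}{2120923} + \frac{709718}{-1618499} = \left(-3670706\right) \frac{1}{2120923} + 709718 \left(- \frac{1}{1618499}\right) = - \frac{3670706}{2120923} - \frac{709718}{1618499} = - \frac{7446291220008}{3432711754577}$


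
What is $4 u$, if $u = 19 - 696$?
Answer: $-2708$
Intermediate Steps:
$u = -677$ ($u = 19 - 696 = -677$)
$4 u = 4 \left(-677\right) = -2708$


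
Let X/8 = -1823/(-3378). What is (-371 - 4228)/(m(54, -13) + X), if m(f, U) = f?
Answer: -7767711/98498 ≈ -78.862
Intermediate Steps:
X = 7292/1689 (X = 8*(-1823/(-3378)) = 8*(-1823*(-1/3378)) = 8*(1823/3378) = 7292/1689 ≈ 4.3173)
(-371 - 4228)/(m(54, -13) + X) = (-371 - 4228)/(54 + 7292/1689) = -4599/98498/1689 = -4599*1689/98498 = -7767711/98498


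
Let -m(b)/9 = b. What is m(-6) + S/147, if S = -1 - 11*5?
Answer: 1126/21 ≈ 53.619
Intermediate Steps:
m(b) = -9*b
S = -56 (S = -1 - 55 = -56)
m(-6) + S/147 = -9*(-6) - 56/147 = 54 - 56*1/147 = 54 - 8/21 = 1126/21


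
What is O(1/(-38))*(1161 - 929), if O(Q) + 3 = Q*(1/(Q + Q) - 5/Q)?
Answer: -1740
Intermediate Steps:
O(Q) = -15/2 (O(Q) = -3 + Q*(1/(Q + Q) - 5/Q) = -3 + Q*(1/(2*Q) - 5/Q) = -3 + Q*(-9/(2*Q)) = -3 - 9/2 = -15/2)
O(1/(-38))*(1161 - 929) = -15*(1161 - 929)/2 = -15/2*232 = -1740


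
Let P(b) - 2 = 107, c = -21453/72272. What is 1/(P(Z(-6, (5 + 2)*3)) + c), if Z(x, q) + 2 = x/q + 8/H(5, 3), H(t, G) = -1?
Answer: 72272/7856195 ≈ 0.0091994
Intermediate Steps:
Z(x, q) = -10 + x/q (Z(x, q) = -2 + (x/q + 8/(-1)) = -2 + (x/q + 8*(-1)) = -2 + (x/q - 8) = -2 + (-8 + x/q) = -10 + x/q)
c = -21453/72272 (c = -21453*1/72272 = -21453/72272 ≈ -0.29684)
P(b) = 109 (P(b) = 2 + 107 = 109)
1/(P(Z(-6, (5 + 2)*3)) + c) = 1/(109 - 21453/72272) = 1/(7856195/72272) = 72272/7856195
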